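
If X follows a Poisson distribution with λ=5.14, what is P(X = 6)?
0.150028

We have X ~ Poisson(λ=5.14).

For a Poisson distribution, the PMF gives us the probability of each outcome.

Using the PMF formula:
P(X = 6) = 0.150028

Rounded to 4 decimal places: 0.1500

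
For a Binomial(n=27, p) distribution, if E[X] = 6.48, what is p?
p = 0.24

For a Binomial(n, p) distribution:
E[X] = n × p

Given n = 27 and E[X] = 6.48:
6.48 = 27 × p
p = 6.48 / 27 = 0.24

Verification: Binomial(27, 0.24) has E[X] = 6.48 ✓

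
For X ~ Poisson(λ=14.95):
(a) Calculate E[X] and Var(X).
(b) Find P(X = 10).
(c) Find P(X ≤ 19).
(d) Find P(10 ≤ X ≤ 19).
(a) E[X] = 14.9500, Var(X) = 14.9500
(b) P(X = 10) = 0.049425
(c) P(X ≤ 19) = 0.877988
(d) P(10 ≤ X ≤ 19) = 0.806497

We have X ~ Poisson(λ=14.95).

(a) Moments:
E[X] = 14.9500
Var(X) = 14.9500
σ = √Var(X) = 3.8665

(b) Point probability using PMF:
P(X = 10) = 0.049425

(c) Cumulative probability using CDF:
P(X ≤ 19) = F(19) = 0.877988

(d) Range probability:
P(10 ≤ X ≤ 19) = P(X ≤ 19) - P(X ≤ 9)
                   = F(19) - F(9)
                   = 0.877988 - 0.071490
                   = 0.806497

This means approximately 80.6% of outcomes fall in the interval [10, 19].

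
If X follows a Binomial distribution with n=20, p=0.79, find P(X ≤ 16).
0.631049

We have X ~ Binomial(n=20, p=0.79).

The CDF gives us P(X ≤ k).

Using the CDF:
P(X ≤ 16) = 0.631049

This means there's approximately a 63.1% chance that X is at most 16.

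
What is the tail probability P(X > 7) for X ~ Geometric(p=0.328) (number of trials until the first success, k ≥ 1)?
0.061885

We have X ~ Geometric(p=0.328) (number of trials until the first success, k ≥ 1).

P(X > 7) = 1 - P(X ≤ 7)
                = 1 - F(7)
                = 1 - 0.938115
                = 0.061885

So there's approximately a 6.2% chance that X exceeds 7.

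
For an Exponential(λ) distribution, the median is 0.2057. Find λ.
λ = 3.3697

For X ~ Exponential(λ), the CDF is F(x) = 1 - e^(-λx).
The median m satisfies F(m) = 0.5:
1 - e^(-λm) = 0.5
e^(-λm) = 0.5
λm = ln(2)
m = ln(2) / λ

Given m = 0.2057:
λ = ln(2) / 0.2057 = 0.693147 / 0.2057 = 3.3697

Verification: ln(2) / 3.3697 = 0.2057 ✓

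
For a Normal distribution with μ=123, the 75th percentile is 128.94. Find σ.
σ = 8.8067

For X ~ Normal(μ, σ), the p-th percentile satisfies x = μ + z_p × σ,
where z_p = Φ⁻¹(p) is the standard normal quantile.

Step 1: z_{0.75} = Φ⁻¹(0.75) = 0.6745

Step 2: Solve for σ:
128.94 = 123 + 0.6745 × σ
σ = (128.94 - 123) / 0.6745
σ = 5.94 / 0.6745
σ = 8.8067

Verification: μ + z × σ = 123 + 0.6745 × 8.8067 = 128.94 ✓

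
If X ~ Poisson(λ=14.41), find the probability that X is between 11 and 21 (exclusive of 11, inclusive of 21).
0.735529

We have X ~ Poisson(λ=14.41).

To find P(11 < X ≤ 21), we use:
P(11 < X ≤ 21) = P(X ≤ 21) - P(X ≤ 11)
                 = F(21) - F(11)
                 = 0.962508 - 0.226979
                 = 0.735529

So there's approximately a 73.6% chance that X falls in this range.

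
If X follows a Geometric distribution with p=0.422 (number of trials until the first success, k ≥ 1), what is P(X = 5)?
0.047100

We have X ~ Geometric(p=0.422) (number of trials until the first success, k ≥ 1).

For a Geometric distribution, the PMF gives us the probability of each outcome.

Using the PMF formula:
P(X = 5) = 0.047100

Rounded to 4 decimal places: 0.0471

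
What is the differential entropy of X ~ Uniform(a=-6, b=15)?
3.0445 nats

We have X ~ Uniform(a=-6, b=15).

The differential entropy measures the uncertainty or information content of the distribution.

For a Uniform distribution with a=-6, b=15:
h(X) = 3.0445 nats

(In bits, this would be 4.3923 bits.)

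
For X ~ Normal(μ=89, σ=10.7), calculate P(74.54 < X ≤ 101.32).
0.786933

We have X ~ Normal(μ=89, σ=10.7).

To find P(74.54 < X ≤ 101.32), we use:
P(74.54 < X ≤ 101.32) = P(X ≤ 101.32) - P(X ≤ 74.54)
                 = F(101.32) - F(74.54)
                 = 0.875217 - 0.088283
                 = 0.786933

So there's approximately a 78.7% chance that X falls in this range.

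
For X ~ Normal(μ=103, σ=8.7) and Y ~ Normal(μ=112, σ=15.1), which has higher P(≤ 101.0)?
X has higher probability (P(X ≤ 101.0) = 0.4091 > P(Y ≤ 101.0) = 0.2332)

Compute P(≤ 101.0) for each distribution:

X ~ Normal(μ=103, σ=8.7):
P(X ≤ 101.0) = 0.4091

Y ~ Normal(μ=112, σ=15.1):
P(Y ≤ 101.0) = 0.2332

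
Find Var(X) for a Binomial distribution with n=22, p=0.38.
5.1832

We have X ~ Binomial(n=22, p=0.38).

For a Binomial distribution with n=22, p=0.38:
Var(X) = 5.1832

The variance measures the spread of the distribution around the mean.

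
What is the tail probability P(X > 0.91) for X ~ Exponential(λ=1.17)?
0.344831

We have X ~ Exponential(λ=1.17).

P(X > 0.91) = 1 - P(X ≤ 0.91)
                = 1 - F(0.91)
                = 1 - 0.655169
                = 0.344831

So there's approximately a 34.5% chance that X exceeds 0.91.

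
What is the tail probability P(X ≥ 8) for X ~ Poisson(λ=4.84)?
0.117203

We have X ~ Poisson(λ=4.84).

For discrete distributions, P(X ≥ 8) = 1 - P(X ≤ 7).

P(X ≤ 7) = 0.882797
P(X ≥ 8) = 1 - 0.882797 = 0.117203

So there's approximately a 11.7% chance that X is at least 8.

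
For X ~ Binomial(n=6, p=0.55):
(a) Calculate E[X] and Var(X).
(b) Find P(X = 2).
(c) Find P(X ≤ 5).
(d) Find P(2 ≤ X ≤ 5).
(a) E[X] = 3.3000, Var(X) = 1.4850
(b) P(X = 2) = 0.186066
(c) P(X ≤ 5) = 0.972319
(d) P(2 ≤ X ≤ 5) = 0.903121

We have X ~ Binomial(n=6, p=0.55).

(a) Moments:
E[X] = 3.3000
Var(X) = 1.4850
σ = √Var(X) = 1.2186

(b) Point probability using PMF:
P(X = 2) = 0.186066

(c) Cumulative probability using CDF:
P(X ≤ 5) = F(5) = 0.972319

(d) Range probability:
P(2 ≤ X ≤ 5) = P(X ≤ 5) - P(X ≤ 1)
                   = F(5) - F(1)
                   = 0.972319 - 0.069198
                   = 0.903121

This means approximately 90.3% of outcomes fall in the interval [2, 5].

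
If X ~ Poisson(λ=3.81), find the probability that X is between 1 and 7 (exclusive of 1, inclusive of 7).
0.852850

We have X ~ Poisson(λ=3.81).

To find P(1 < X ≤ 7), we use:
P(1 < X ≤ 7) = P(X ≤ 7) - P(X ≤ 1)
                 = F(7) - F(1)
                 = 0.959383 - 0.106533
                 = 0.852850

So there's approximately a 85.3% chance that X falls in this range.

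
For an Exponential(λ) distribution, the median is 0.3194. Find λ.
λ = 2.1702

For X ~ Exponential(λ), the CDF is F(x) = 1 - e^(-λx).
The median m satisfies F(m) = 0.5:
1 - e^(-λm) = 0.5
e^(-λm) = 0.5
λm = ln(2)
m = ln(2) / λ

Given m = 0.3194:
λ = ln(2) / 0.3194 = 0.693147 / 0.3194 = 2.1702

Verification: ln(2) / 2.1702 = 0.3194 ✓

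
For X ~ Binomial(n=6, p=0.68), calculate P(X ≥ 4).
0.706441

We have X ~ Binomial(n=6, p=0.68).

For discrete distributions, P(X ≥ 4) = 1 - P(X ≤ 3).

P(X ≤ 3) = 0.293559
P(X ≥ 4) = 1 - 0.293559 = 0.706441

So there's approximately a 70.6% chance that X is at least 4.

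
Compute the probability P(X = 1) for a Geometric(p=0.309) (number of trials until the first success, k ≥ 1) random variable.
0.309000

We have X ~ Geometric(p=0.309) (number of trials until the first success, k ≥ 1).

For a Geometric distribution, the PMF gives us the probability of each outcome.

Using the PMF formula:
P(X = 1) = 0.309000

Rounded to 4 decimal places: 0.3090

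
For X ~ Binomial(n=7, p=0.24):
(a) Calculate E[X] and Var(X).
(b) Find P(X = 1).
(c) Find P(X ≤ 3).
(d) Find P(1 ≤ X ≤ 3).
(a) E[X] = 1.6800, Var(X) = 1.2768
(b) P(X = 1) = 0.323736
(c) P(X ≤ 3) = 0.938305
(d) P(1 ≤ X ≤ 3) = 0.791853

We have X ~ Binomial(n=7, p=0.24).

(a) Moments:
E[X] = 1.6800
Var(X) = 1.2768
σ = √Var(X) = 1.1300

(b) Point probability using PMF:
P(X = 1) = 0.323736

(c) Cumulative probability using CDF:
P(X ≤ 3) = F(3) = 0.938305

(d) Range probability:
P(1 ≤ X ≤ 3) = P(X ≤ 3) - P(X ≤ 0)
                   = F(3) - F(0)
                   = 0.938305 - 0.146452
                   = 0.791853

This means approximately 79.2% of outcomes fall in the interval [1, 3].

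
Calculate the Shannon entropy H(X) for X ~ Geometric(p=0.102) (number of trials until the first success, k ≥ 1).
3.2300 nats

We have X ~ Geometric(p=0.102) (number of trials until the first success, k ≥ 1).

The Shannon entropy measures the uncertainty or information content of the distribution.

For a Geometric distribution with p=0.102 (number of trials until the first success, k ≥ 1):
H(X) = 3.2300 nats

(In bits, this would be 4.6598 bits.)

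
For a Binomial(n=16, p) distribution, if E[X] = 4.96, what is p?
p = 0.31

For a Binomial(n, p) distribution:
E[X] = n × p

Given n = 16 and E[X] = 4.96:
4.96 = 16 × p
p = 4.96 / 16 = 0.31

Verification: Binomial(16, 0.31) has E[X] = 4.96 ✓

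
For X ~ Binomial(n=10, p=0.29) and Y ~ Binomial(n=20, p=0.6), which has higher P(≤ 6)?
X has higher probability (P(X ≤ 6) = 0.9913 > P(Y ≤ 6) = 0.0065)

Compute P(≤ 6) for each distribution:

X ~ Binomial(n=10, p=0.29):
P(X ≤ 6) = 0.9913

Y ~ Binomial(n=20, p=0.6):
P(Y ≤ 6) = 0.0065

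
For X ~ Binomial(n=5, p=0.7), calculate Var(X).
1.0500

We have X ~ Binomial(n=5, p=0.7).

For a Binomial distribution with n=5, p=0.7:
Var(X) = 1.0500

The variance measures the spread of the distribution around the mean.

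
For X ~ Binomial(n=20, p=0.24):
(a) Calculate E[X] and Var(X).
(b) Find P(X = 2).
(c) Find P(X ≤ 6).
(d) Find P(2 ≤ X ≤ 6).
(a) E[X] = 4.8000, Var(X) = 3.6480
(b) P(X = 2) = 0.078311
(c) P(X ≤ 6) = 0.816169
(d) P(2 ≤ X ≤ 6) = 0.785933

We have X ~ Binomial(n=20, p=0.24).

(a) Moments:
E[X] = 4.8000
Var(X) = 3.6480
σ = √Var(X) = 1.9100

(b) Point probability using PMF:
P(X = 2) = 0.078311

(c) Cumulative probability using CDF:
P(X ≤ 6) = F(6) = 0.816169

(d) Range probability:
P(2 ≤ X ≤ 6) = P(X ≤ 6) - P(X ≤ 1)
                   = F(6) - F(1)
                   = 0.816169 - 0.030237
                   = 0.785933

This means approximately 78.6% of outcomes fall in the interval [2, 6].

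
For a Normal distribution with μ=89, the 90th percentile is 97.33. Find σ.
σ = 6.4999

For X ~ Normal(μ, σ), the p-th percentile satisfies x = μ + z_p × σ,
where z_p = Φ⁻¹(p) is the standard normal quantile.

Step 1: z_{0.9} = Φ⁻¹(0.9) = 1.2816

Step 2: Solve for σ:
97.33 = 89 + 1.2816 × σ
σ = (97.33 - 89) / 1.2816
σ = 8.33 / 1.2816
σ = 6.4999

Verification: μ + z × σ = 89 + 1.2816 × 6.4999 = 97.33 ✓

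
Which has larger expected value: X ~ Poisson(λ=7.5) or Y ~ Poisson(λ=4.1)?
X has larger mean (7.5000 > 4.1000)

Compute the expected value for each distribution:

X ~ Poisson(λ=7.5):
E[X] = 7.5000

Y ~ Poisson(λ=4.1):
E[Y] = 4.1000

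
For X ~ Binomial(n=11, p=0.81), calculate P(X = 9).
0.298013

We have X ~ Binomial(n=11, p=0.81).

For a Binomial distribution, the PMF gives us the probability of each outcome.

Using the PMF formula:
P(X = 9) = 0.298013

Rounded to 4 decimal places: 0.2980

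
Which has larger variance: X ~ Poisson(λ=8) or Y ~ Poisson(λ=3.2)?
X has larger variance (8.0000 > 3.2000)

Compute the variance for each distribution:

X ~ Poisson(λ=8):
Var(X) = 8.0000

Y ~ Poisson(λ=3.2):
Var(Y) = 3.2000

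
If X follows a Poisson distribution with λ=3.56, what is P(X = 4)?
0.190327

We have X ~ Poisson(λ=3.56).

For a Poisson distribution, the PMF gives us the probability of each outcome.

Using the PMF formula:
P(X = 4) = 0.190327

Rounded to 4 decimal places: 0.1903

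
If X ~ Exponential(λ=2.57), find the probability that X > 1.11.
0.057688

We have X ~ Exponential(λ=2.57).

P(X > 1.11) = 1 - P(X ≤ 1.11)
                = 1 - F(1.11)
                = 1 - 0.942312
                = 0.057688

So there's approximately a 5.8% chance that X exceeds 1.11.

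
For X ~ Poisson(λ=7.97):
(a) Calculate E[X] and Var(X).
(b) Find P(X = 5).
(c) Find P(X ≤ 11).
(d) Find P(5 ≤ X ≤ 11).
(a) E[X] = 7.9700, Var(X) = 7.9700
(b) P(X = 5) = 0.092637
(c) P(X ≤ 11) = 0.890230
(d) P(5 ≤ X ≤ 11) = 0.788867

We have X ~ Poisson(λ=7.97).

(a) Moments:
E[X] = 7.9700
Var(X) = 7.9700
σ = √Var(X) = 2.8231

(b) Point probability using PMF:
P(X = 5) = 0.092637

(c) Cumulative probability using CDF:
P(X ≤ 11) = F(11) = 0.890230

(d) Range probability:
P(5 ≤ X ≤ 11) = P(X ≤ 11) - P(X ≤ 4)
                   = F(11) - F(4)
                   = 0.890230 - 0.101363
                   = 0.788867

This means approximately 78.9% of outcomes fall in the interval [5, 11].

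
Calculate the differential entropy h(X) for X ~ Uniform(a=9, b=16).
1.9459 nats

We have X ~ Uniform(a=9, b=16).

The differential entropy measures the uncertainty or information content of the distribution.

For a Uniform distribution with a=9, b=16:
h(X) = 1.9459 nats

(In bits, this would be 2.8074 bits.)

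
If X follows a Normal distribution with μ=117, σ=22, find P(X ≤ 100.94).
0.232695

We have X ~ Normal(μ=117, σ=22).

The CDF gives us P(X ≤ k).

Using the CDF:
P(X ≤ 100.94) = 0.232695

This means there's approximately a 23.3% chance that X is at most 100.94.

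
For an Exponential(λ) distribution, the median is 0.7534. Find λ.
λ = 0.9200

For X ~ Exponential(λ), the CDF is F(x) = 1 - e^(-λx).
The median m satisfies F(m) = 0.5:
1 - e^(-λm) = 0.5
e^(-λm) = 0.5
λm = ln(2)
m = ln(2) / λ

Given m = 0.7534:
λ = ln(2) / 0.7534 = 0.693147 / 0.7534 = 0.9200

Verification: ln(2) / 0.9200 = 0.7534 ✓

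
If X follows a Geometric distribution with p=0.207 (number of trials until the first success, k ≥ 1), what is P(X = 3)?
0.130172

We have X ~ Geometric(p=0.207) (number of trials until the first success, k ≥ 1).

For a Geometric distribution, the PMF gives us the probability of each outcome.

Using the PMF formula:
P(X = 3) = 0.130172

Rounded to 4 decimal places: 0.1302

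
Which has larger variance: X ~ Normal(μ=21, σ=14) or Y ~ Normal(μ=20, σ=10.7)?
X has larger variance (196.0000 > 114.4900)

Compute the variance for each distribution:

X ~ Normal(μ=21, σ=14):
Var(X) = 196.0000

Y ~ Normal(μ=20, σ=10.7):
Var(Y) = 114.4900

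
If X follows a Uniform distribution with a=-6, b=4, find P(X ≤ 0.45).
0.645000

We have X ~ Uniform(a=-6, b=4).

The CDF gives us P(X ≤ k).

Using the CDF:
P(X ≤ 0.45) = 0.645000

This means there's approximately a 64.5% chance that X is at most 0.45.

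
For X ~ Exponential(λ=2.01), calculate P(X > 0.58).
0.311673

We have X ~ Exponential(λ=2.01).

P(X > 0.58) = 1 - P(X ≤ 0.58)
                = 1 - F(0.58)
                = 1 - 0.688327
                = 0.311673

So there's approximately a 31.2% chance that X exceeds 0.58.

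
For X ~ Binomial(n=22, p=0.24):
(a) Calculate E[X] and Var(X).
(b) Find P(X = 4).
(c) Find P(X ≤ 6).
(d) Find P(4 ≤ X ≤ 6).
(a) E[X] = 5.2800, Var(X) = 4.0128
(b) P(X = 4) = 0.173662
(c) P(X ≤ 6) = 0.737471
(d) P(4 ≤ X ≤ 6) = 0.547732

We have X ~ Binomial(n=22, p=0.24).

(a) Moments:
E[X] = 5.2800
Var(X) = 4.0128
σ = √Var(X) = 2.0032

(b) Point probability using PMF:
P(X = 4) = 0.173662

(c) Cumulative probability using CDF:
P(X ≤ 6) = F(6) = 0.737471

(d) Range probability:
P(4 ≤ X ≤ 6) = P(X ≤ 6) - P(X ≤ 3)
                   = F(6) - F(3)
                   = 0.737471 - 0.189740
                   = 0.547732

This means approximately 54.8% of outcomes fall in the interval [4, 6].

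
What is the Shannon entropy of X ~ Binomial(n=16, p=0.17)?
1.8022 nats

We have X ~ Binomial(n=16, p=0.17).

The Shannon entropy measures the uncertainty or information content of the distribution.

For a Binomial distribution with n=16, p=0.17:
H(X) = 1.8022 nats

(In bits, this would be 2.6001 bits.)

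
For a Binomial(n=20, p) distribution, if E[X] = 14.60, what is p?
p = 0.73

For a Binomial(n, p) distribution:
E[X] = n × p

Given n = 20 and E[X] = 14.60:
14.60 = 20 × p
p = 14.60 / 20 = 0.73

Verification: Binomial(20, 0.73) has E[X] = 14.60 ✓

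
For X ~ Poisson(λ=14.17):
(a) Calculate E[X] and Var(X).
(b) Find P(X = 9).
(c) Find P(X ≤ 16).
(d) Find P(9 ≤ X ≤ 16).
(a) E[X] = 14.1700, Var(X) = 14.1700
(b) P(X = 9) = 0.044526
(c) P(X ≤ 16) = 0.741029
(d) P(9 ≤ X ≤ 16) = 0.683963

We have X ~ Poisson(λ=14.17).

(a) Moments:
E[X] = 14.1700
Var(X) = 14.1700
σ = √Var(X) = 3.7643

(b) Point probability using PMF:
P(X = 9) = 0.044526

(c) Cumulative probability using CDF:
P(X ≤ 16) = F(16) = 0.741029

(d) Range probability:
P(9 ≤ X ≤ 16) = P(X ≤ 16) - P(X ≤ 8)
                   = F(16) - F(8)
                   = 0.741029 - 0.057066
                   = 0.683963

This means approximately 68.4% of outcomes fall in the interval [9, 16].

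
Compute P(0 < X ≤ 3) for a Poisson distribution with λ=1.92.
0.724656

We have X ~ Poisson(λ=1.92).

To find P(0 < X ≤ 3), we use:
P(0 < X ≤ 3) = P(X ≤ 3) - P(X ≤ 0)
                 = F(3) - F(0)
                 = 0.871263 - 0.146607
                 = 0.724656

So there's approximately a 72.5% chance that X falls in this range.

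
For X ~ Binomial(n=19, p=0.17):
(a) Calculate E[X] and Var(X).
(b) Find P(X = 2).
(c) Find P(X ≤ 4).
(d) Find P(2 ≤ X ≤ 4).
(a) E[X] = 3.2300, Var(X) = 2.6809
(b) P(X = 2) = 0.208076
(c) P(X ≤ 4) = 0.789318
(d) P(2 ≤ X ≤ 4) = 0.647434

We have X ~ Binomial(n=19, p=0.17).

(a) Moments:
E[X] = 3.2300
Var(X) = 2.6809
σ = √Var(X) = 1.6373

(b) Point probability using PMF:
P(X = 2) = 0.208076

(c) Cumulative probability using CDF:
P(X ≤ 4) = F(4) = 0.789318

(d) Range probability:
P(2 ≤ X ≤ 4) = P(X ≤ 4) - P(X ≤ 1)
                   = F(4) - F(1)
                   = 0.789318 - 0.141883
                   = 0.647434

This means approximately 64.7% of outcomes fall in the interval [2, 4].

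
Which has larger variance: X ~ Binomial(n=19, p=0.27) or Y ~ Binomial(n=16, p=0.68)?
X has larger variance (3.7449 > 3.4816)

Compute the variance for each distribution:

X ~ Binomial(n=19, p=0.27):
Var(X) = 3.7449

Y ~ Binomial(n=16, p=0.68):
Var(Y) = 3.4816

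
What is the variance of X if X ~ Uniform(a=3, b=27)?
48.0000

We have X ~ Uniform(a=3, b=27).

For a Uniform distribution with a=3, b=27:
Var(X) = 48.0000

The variance measures the spread of the distribution around the mean.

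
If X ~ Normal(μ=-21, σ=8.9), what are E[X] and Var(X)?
E[X] = -21.0000, Var(X) = 79.2100

We have X ~ Normal(μ=-21, σ=8.9).

For a Normal distribution with μ=-21, σ=8.9:

Expected value:
E[X] = -21.0000

Variance:
Var(X) = 79.2100

Standard deviation:
σ = √Var(X) = 8.9000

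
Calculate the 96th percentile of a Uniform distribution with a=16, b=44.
42.8800

We have X ~ Uniform(a=16, b=44).

We want to find x such that P(X ≤ x) = 0.96.

This is the 96th percentile, which means 96% of values fall below this point.

Using the inverse CDF (quantile function):
x = F⁻¹(0.96) = 42.8800

Verification: P(X ≤ 42.8800) = 0.96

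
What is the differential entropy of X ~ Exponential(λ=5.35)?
-0.6771 nats

We have X ~ Exponential(λ=5.35).

The differential entropy measures the uncertainty or information content of the distribution.

For an Exponential distribution with λ=5.35:
h(X) = -0.6771 nats

(In bits, this would be -0.9768 bits.)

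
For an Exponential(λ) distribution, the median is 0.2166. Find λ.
λ = 3.2001

For X ~ Exponential(λ), the CDF is F(x) = 1 - e^(-λx).
The median m satisfies F(m) = 0.5:
1 - e^(-λm) = 0.5
e^(-λm) = 0.5
λm = ln(2)
m = ln(2) / λ

Given m = 0.2166:
λ = ln(2) / 0.2166 = 0.693147 / 0.2166 = 3.2001

Verification: ln(2) / 3.2001 = 0.2166 ✓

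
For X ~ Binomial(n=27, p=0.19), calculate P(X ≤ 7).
0.875323

We have X ~ Binomial(n=27, p=0.19).

The CDF gives us P(X ≤ k).

Using the CDF:
P(X ≤ 7) = 0.875323

This means there's approximately a 87.5% chance that X is at most 7.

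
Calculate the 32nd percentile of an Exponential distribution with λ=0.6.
0.6428

We have X ~ Exponential(λ=0.6).

We want to find x such that P(X ≤ x) = 0.32.

This is the 32nd percentile, which means 32% of values fall below this point.

Using the inverse CDF (quantile function):
x = F⁻¹(0.32) = 0.6428

Verification: P(X ≤ 0.6428) = 0.32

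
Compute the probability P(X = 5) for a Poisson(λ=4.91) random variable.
0.175324

We have X ~ Poisson(λ=4.91).

For a Poisson distribution, the PMF gives us the probability of each outcome.

Using the PMF formula:
P(X = 5) = 0.175324

Rounded to 4 decimal places: 0.1753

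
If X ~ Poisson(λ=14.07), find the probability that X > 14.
0.436982

We have X ~ Poisson(λ=14.07).

P(X > 14) = 1 - P(X ≤ 14)
                = 1 - F(14)
                = 1 - 0.563018
                = 0.436982

So there's approximately a 43.7% chance that X exceeds 14.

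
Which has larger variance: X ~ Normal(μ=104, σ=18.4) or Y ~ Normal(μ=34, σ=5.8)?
X has larger variance (338.5600 > 33.6400)

Compute the variance for each distribution:

X ~ Normal(μ=104, σ=18.4):
Var(X) = 338.5600

Y ~ Normal(μ=34, σ=5.8):
Var(Y) = 33.6400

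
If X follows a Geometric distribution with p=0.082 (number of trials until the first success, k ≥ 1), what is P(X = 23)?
0.012484

We have X ~ Geometric(p=0.082) (number of trials until the first success, k ≥ 1).

For a Geometric distribution, the PMF gives us the probability of each outcome.

Using the PMF formula:
P(X = 23) = 0.012484

Rounded to 4 decimal places: 0.0125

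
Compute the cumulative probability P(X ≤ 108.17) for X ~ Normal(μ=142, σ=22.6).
0.067209

We have X ~ Normal(μ=142, σ=22.6).

The CDF gives us P(X ≤ k).

Using the CDF:
P(X ≤ 108.17) = 0.067209

This means there's approximately a 6.7% chance that X is at most 108.17.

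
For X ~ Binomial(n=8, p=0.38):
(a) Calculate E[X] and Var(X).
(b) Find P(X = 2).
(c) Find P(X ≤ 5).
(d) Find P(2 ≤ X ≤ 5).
(a) E[X] = 3.0400, Var(X) = 1.8848
(b) P(X = 2) = 0.229655
(c) P(X ≤ 5) = 0.961483
(d) P(2 ≤ X ≤ 5) = 0.832592

We have X ~ Binomial(n=8, p=0.38).

(a) Moments:
E[X] = 3.0400
Var(X) = 1.8848
σ = √Var(X) = 1.3729

(b) Point probability using PMF:
P(X = 2) = 0.229655

(c) Cumulative probability using CDF:
P(X ≤ 5) = F(5) = 0.961483

(d) Range probability:
P(2 ≤ X ≤ 5) = P(X ≤ 5) - P(X ≤ 1)
                   = F(5) - F(1)
                   = 0.961483 - 0.128891
                   = 0.832592

This means approximately 83.3% of outcomes fall in the interval [2, 5].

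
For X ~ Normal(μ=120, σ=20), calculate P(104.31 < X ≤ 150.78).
0.721724

We have X ~ Normal(μ=120, σ=20).

To find P(104.31 < X ≤ 150.78), we use:
P(104.31 < X ≤ 150.78) = P(X ≤ 150.78) - P(X ≤ 104.31)
                 = F(150.78) - F(104.31)
                 = 0.938098 - 0.216373
                 = 0.721724

So there's approximately a 72.2% chance that X falls in this range.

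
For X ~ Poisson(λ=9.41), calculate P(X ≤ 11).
0.761520

We have X ~ Poisson(λ=9.41).

The CDF gives us P(X ≤ k).

Using the CDF:
P(X ≤ 11) = 0.761520

This means there's approximately a 76.2% chance that X is at most 11.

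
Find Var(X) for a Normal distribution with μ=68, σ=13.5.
182.2500

We have X ~ Normal(μ=68, σ=13.5).

For a Normal distribution with μ=68, σ=13.5:
Var(X) = 182.2500

The variance measures the spread of the distribution around the mean.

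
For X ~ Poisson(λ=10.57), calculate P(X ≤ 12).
0.734702

We have X ~ Poisson(λ=10.57).

The CDF gives us P(X ≤ k).

Using the CDF:
P(X ≤ 12) = 0.734702

This means there's approximately a 73.5% chance that X is at most 12.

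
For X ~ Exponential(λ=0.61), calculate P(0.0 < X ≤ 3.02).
0.841532

We have X ~ Exponential(λ=0.61).

To find P(0.0 < X ≤ 3.02), we use:
P(0.0 < X ≤ 3.02) = P(X ≤ 3.02) - P(X ≤ 0.0)
                 = F(3.02) - F(0.0)
                 = 0.841532 - 0.000000
                 = 0.841532

So there's approximately a 84.2% chance that X falls in this range.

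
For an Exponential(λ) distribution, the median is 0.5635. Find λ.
λ = 1.2301

For X ~ Exponential(λ), the CDF is F(x) = 1 - e^(-λx).
The median m satisfies F(m) = 0.5:
1 - e^(-λm) = 0.5
e^(-λm) = 0.5
λm = ln(2)
m = ln(2) / λ

Given m = 0.5635:
λ = ln(2) / 0.5635 = 0.693147 / 0.5635 = 1.2301

Verification: ln(2) / 1.2301 = 0.5635 ✓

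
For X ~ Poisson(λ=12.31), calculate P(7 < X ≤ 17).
0.847565

We have X ~ Poisson(λ=12.31).

To find P(7 < X ≤ 17), we use:
P(7 < X ≤ 17) = P(X ≤ 17) - P(X ≤ 7)
                 = F(17) - F(7)
                 = 0.924376 - 0.076811
                 = 0.847565

So there's approximately a 84.8% chance that X falls in this range.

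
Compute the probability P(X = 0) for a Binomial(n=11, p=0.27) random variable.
0.031373

We have X ~ Binomial(n=11, p=0.27).

For a Binomial distribution, the PMF gives us the probability of each outcome.

Using the PMF formula:
P(X = 0) = 0.031373

Rounded to 4 decimal places: 0.0314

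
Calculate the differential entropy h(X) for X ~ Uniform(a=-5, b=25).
3.4012 nats

We have X ~ Uniform(a=-5, b=25).

The differential entropy measures the uncertainty or information content of the distribution.

For a Uniform distribution with a=-5, b=25:
h(X) = 3.4012 nats

(In bits, this would be 4.9069 bits.)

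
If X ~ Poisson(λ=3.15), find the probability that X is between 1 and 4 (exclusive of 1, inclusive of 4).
0.611624

We have X ~ Poisson(λ=3.15).

To find P(1 < X ≤ 4), we use:
P(1 < X ≤ 4) = P(X ≤ 4) - P(X ≤ 1)
                 = F(4) - F(1)
                 = 0.789460 - 0.177836
                 = 0.611624

So there's approximately a 61.2% chance that X falls in this range.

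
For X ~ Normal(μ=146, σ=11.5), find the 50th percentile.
146.0000

We have X ~ Normal(μ=146, σ=11.5).

We want to find x such that P(X ≤ x) = 0.5.

This is the 50th percentile, which means 50% of values fall below this point.

Using the inverse CDF (quantile function):
x = F⁻¹(0.5) = 146.0000

Verification: P(X ≤ 146.0000) = 0.5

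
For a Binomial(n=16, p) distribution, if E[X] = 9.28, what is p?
p = 0.58

For a Binomial(n, p) distribution:
E[X] = n × p

Given n = 16 and E[X] = 9.28:
9.28 = 16 × p
p = 9.28 / 16 = 0.58

Verification: Binomial(16, 0.58) has E[X] = 9.28 ✓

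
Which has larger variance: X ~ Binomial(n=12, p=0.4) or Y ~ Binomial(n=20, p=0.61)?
Y has larger variance (4.7580 > 2.8800)

Compute the variance for each distribution:

X ~ Binomial(n=12, p=0.4):
Var(X) = 2.8800

Y ~ Binomial(n=20, p=0.61):
Var(Y) = 4.7580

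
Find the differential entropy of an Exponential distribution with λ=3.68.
-0.3029 nats

We have X ~ Exponential(λ=3.68).

The differential entropy measures the uncertainty or information content of the distribution.

For an Exponential distribution with λ=3.68:
h(X) = -0.3029 nats

(In bits, this would be -0.4370 bits.)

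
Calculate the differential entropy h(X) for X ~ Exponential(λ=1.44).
0.6354 nats

We have X ~ Exponential(λ=1.44).

The differential entropy measures the uncertainty or information content of the distribution.

For an Exponential distribution with λ=1.44:
h(X) = 0.6354 nats

(In bits, this would be 0.9166 bits.)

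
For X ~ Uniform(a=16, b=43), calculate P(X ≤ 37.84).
0.808889

We have X ~ Uniform(a=16, b=43).

The CDF gives us P(X ≤ k).

Using the CDF:
P(X ≤ 37.84) = 0.808889

This means there's approximately a 80.9% chance that X is at most 37.84.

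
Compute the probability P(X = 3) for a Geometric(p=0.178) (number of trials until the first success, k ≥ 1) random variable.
0.120272

We have X ~ Geometric(p=0.178) (number of trials until the first success, k ≥ 1).

For a Geometric distribution, the PMF gives us the probability of each outcome.

Using the PMF formula:
P(X = 3) = 0.120272

Rounded to 4 decimal places: 0.1203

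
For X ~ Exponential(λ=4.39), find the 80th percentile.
0.3666

We have X ~ Exponential(λ=4.39).

We want to find x such that P(X ≤ x) = 0.8.

This is the 80th percentile, which means 80% of values fall below this point.

Using the inverse CDF (quantile function):
x = F⁻¹(0.8) = 0.3666

Verification: P(X ≤ 0.3666) = 0.8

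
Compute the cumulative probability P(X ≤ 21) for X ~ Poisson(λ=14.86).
0.950958

We have X ~ Poisson(λ=14.86).

The CDF gives us P(X ≤ k).

Using the CDF:
P(X ≤ 21) = 0.950958

This means there's approximately a 95.1% chance that X is at most 21.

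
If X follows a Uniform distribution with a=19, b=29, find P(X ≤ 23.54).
0.454000

We have X ~ Uniform(a=19, b=29).

The CDF gives us P(X ≤ k).

Using the CDF:
P(X ≤ 23.54) = 0.454000

This means there's approximately a 45.4% chance that X is at most 23.54.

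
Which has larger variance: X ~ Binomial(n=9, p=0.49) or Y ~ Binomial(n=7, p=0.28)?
X has larger variance (2.2491 > 1.4112)

Compute the variance for each distribution:

X ~ Binomial(n=9, p=0.49):
Var(X) = 2.2491

Y ~ Binomial(n=7, p=0.28):
Var(Y) = 1.4112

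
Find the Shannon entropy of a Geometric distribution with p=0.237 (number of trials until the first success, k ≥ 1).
2.3105 nats

We have X ~ Geometric(p=0.237) (number of trials until the first success, k ≥ 1).

The Shannon entropy measures the uncertainty or information content of the distribution.

For a Geometric distribution with p=0.237 (number of trials until the first success, k ≥ 1):
H(X) = 2.3105 nats

(In bits, this would be 3.3334 bits.)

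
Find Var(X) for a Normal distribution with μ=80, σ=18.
324.0000

We have X ~ Normal(μ=80, σ=18).

For a Normal distribution with μ=80, σ=18:
Var(X) = 324.0000

The variance measures the spread of the distribution around the mean.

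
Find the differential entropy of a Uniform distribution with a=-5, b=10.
2.7081 nats

We have X ~ Uniform(a=-5, b=10).

The differential entropy measures the uncertainty or information content of the distribution.

For a Uniform distribution with a=-5, b=10:
h(X) = 2.7081 nats

(In bits, this would be 3.9069 bits.)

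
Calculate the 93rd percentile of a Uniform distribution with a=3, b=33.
30.9000

We have X ~ Uniform(a=3, b=33).

We want to find x such that P(X ≤ x) = 0.93.

This is the 93rd percentile, which means 93% of values fall below this point.

Using the inverse CDF (quantile function):
x = F⁻¹(0.93) = 30.9000

Verification: P(X ≤ 30.9000) = 0.93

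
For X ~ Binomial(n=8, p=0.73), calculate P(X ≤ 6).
0.680730

We have X ~ Binomial(n=8, p=0.73).

The CDF gives us P(X ≤ k).

Using the CDF:
P(X ≤ 6) = 0.680730

This means there's approximately a 68.1% chance that X is at most 6.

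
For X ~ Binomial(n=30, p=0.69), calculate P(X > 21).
0.385208

We have X ~ Binomial(n=30, p=0.69).

P(X > 21) = 1 - P(X ≤ 21)
                = 1 - F(21)
                = 1 - 0.614792
                = 0.385208

So there's approximately a 38.5% chance that X exceeds 21.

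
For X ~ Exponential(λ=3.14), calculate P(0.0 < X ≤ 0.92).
0.944357

We have X ~ Exponential(λ=3.14).

To find P(0.0 < X ≤ 0.92), we use:
P(0.0 < X ≤ 0.92) = P(X ≤ 0.92) - P(X ≤ 0.0)
                 = F(0.92) - F(0.0)
                 = 0.944357 - 0.000000
                 = 0.944357

So there's approximately a 94.4% chance that X falls in this range.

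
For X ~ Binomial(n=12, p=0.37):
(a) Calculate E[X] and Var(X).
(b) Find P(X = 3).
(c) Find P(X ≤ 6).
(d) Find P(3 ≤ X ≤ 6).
(a) E[X] = 4.4400, Var(X) = 2.7972
(b) P(X = 3) = 0.174218
(c) P(X ≤ 6) = 0.889443
(d) P(3 ≤ X ≤ 6) = 0.768991

We have X ~ Binomial(n=12, p=0.37).

(a) Moments:
E[X] = 4.4400
Var(X) = 2.7972
σ = √Var(X) = 1.6725

(b) Point probability using PMF:
P(X = 3) = 0.174218

(c) Cumulative probability using CDF:
P(X ≤ 6) = F(6) = 0.889443

(d) Range probability:
P(3 ≤ X ≤ 6) = P(X ≤ 6) - P(X ≤ 2)
                   = F(6) - F(2)
                   = 0.889443 - 0.120452
                   = 0.768991

This means approximately 76.9% of outcomes fall in the interval [3, 6].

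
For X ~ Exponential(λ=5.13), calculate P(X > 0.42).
0.115950

We have X ~ Exponential(λ=5.13).

P(X > 0.42) = 1 - P(X ≤ 0.42)
                = 1 - F(0.42)
                = 1 - 0.884050
                = 0.115950

So there's approximately a 11.6% chance that X exceeds 0.42.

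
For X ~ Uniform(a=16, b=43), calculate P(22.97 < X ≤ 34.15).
0.414074

We have X ~ Uniform(a=16, b=43).

To find P(22.97 < X ≤ 34.15), we use:
P(22.97 < X ≤ 34.15) = P(X ≤ 34.15) - P(X ≤ 22.97)
                 = F(34.15) - F(22.97)
                 = 0.672222 - 0.258148
                 = 0.414074

So there's approximately a 41.4% chance that X falls in this range.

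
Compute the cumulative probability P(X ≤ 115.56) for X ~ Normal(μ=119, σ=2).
0.042716

We have X ~ Normal(μ=119, σ=2).

The CDF gives us P(X ≤ k).

Using the CDF:
P(X ≤ 115.56) = 0.042716

This means there's approximately a 4.3% chance that X is at most 115.56.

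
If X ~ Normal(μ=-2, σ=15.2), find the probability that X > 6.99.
0.277110

We have X ~ Normal(μ=-2, σ=15.2).

P(X > 6.99) = 1 - P(X ≤ 6.99)
                = 1 - F(6.99)
                = 1 - 0.722890
                = 0.277110

So there's approximately a 27.7% chance that X exceeds 6.99.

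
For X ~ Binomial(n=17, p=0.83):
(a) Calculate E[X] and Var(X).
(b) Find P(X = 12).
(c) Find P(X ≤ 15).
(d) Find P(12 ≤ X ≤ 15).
(a) E[X] = 14.1100, Var(X) = 2.3987
(b) P(X = 12) = 0.093914
(c) P(X ≤ 15) = 0.811291
(d) P(12 ≤ X ≤ 15) = 0.756497

We have X ~ Binomial(n=17, p=0.83).

(a) Moments:
E[X] = 14.1100
Var(X) = 2.3987
σ = √Var(X) = 1.5488

(b) Point probability using PMF:
P(X = 12) = 0.093914

(c) Cumulative probability using CDF:
P(X ≤ 15) = F(15) = 0.811291

(d) Range probability:
P(12 ≤ X ≤ 15) = P(X ≤ 15) - P(X ≤ 11)
                   = F(15) - F(11)
                   = 0.811291 - 0.054794
                   = 0.756497

This means approximately 75.6% of outcomes fall in the interval [12, 15].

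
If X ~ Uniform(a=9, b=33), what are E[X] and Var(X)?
E[X] = 21.0000, Var(X) = 48.0000

We have X ~ Uniform(a=9, b=33).

For a Uniform distribution with a=9, b=33:

Expected value:
E[X] = 21.0000

Variance:
Var(X) = 48.0000

Standard deviation:
σ = √Var(X) = 6.9282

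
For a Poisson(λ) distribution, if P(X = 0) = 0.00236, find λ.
λ = 6.0491

For a Poisson(λ) distribution, the PMF at 0 is:
P(X = 0) = λ^0 e^(-λ) / 0! = e^(-λ)

Given P(X = 0) = 0.00236:
e^(-λ) = 0.00236
-λ = ln(0.00236)
λ = -ln(0.00236) = 6.0491

Verification: e^(-6.0491) = 0.00236 ✓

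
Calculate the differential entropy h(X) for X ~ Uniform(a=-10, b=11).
3.0445 nats

We have X ~ Uniform(a=-10, b=11).

The differential entropy measures the uncertainty or information content of the distribution.

For a Uniform distribution with a=-10, b=11:
h(X) = 3.0445 nats

(In bits, this would be 4.3923 bits.)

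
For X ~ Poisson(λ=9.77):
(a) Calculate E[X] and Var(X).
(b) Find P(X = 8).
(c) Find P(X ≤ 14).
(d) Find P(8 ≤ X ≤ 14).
(a) E[X] = 9.7700, Var(X) = 9.7700
(b) P(X = 8) = 0.117646
(c) P(X ≤ 14) = 0.927971
(d) P(8 ≤ X ≤ 14) = 0.686314

We have X ~ Poisson(λ=9.77).

(a) Moments:
E[X] = 9.7700
Var(X) = 9.7700
σ = √Var(X) = 3.1257

(b) Point probability using PMF:
P(X = 8) = 0.117646

(c) Cumulative probability using CDF:
P(X ≤ 14) = F(14) = 0.927971

(d) Range probability:
P(8 ≤ X ≤ 14) = P(X ≤ 14) - P(X ≤ 7)
                   = F(14) - F(7)
                   = 0.927971 - 0.241657
                   = 0.686314

This means approximately 68.6% of outcomes fall in the interval [8, 14].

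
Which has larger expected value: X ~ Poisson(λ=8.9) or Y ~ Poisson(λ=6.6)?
X has larger mean (8.9000 > 6.6000)

Compute the expected value for each distribution:

X ~ Poisson(λ=8.9):
E[X] = 8.9000

Y ~ Poisson(λ=6.6):
E[Y] = 6.6000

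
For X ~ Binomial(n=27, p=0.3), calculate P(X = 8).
0.166035

We have X ~ Binomial(n=27, p=0.3).

For a Binomial distribution, the PMF gives us the probability of each outcome.

Using the PMF formula:
P(X = 8) = 0.166035

Rounded to 4 decimal places: 0.1660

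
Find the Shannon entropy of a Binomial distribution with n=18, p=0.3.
2.0793 nats

We have X ~ Binomial(n=18, p=0.3).

The Shannon entropy measures the uncertainty or information content of the distribution.

For a Binomial distribution with n=18, p=0.3:
H(X) = 2.0793 nats

(In bits, this would be 2.9998 bits.)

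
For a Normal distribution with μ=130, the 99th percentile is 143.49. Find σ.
σ = 5.7988

For X ~ Normal(μ, σ), the p-th percentile satisfies x = μ + z_p × σ,
where z_p = Φ⁻¹(p) is the standard normal quantile.

Step 1: z_{0.99} = Φ⁻¹(0.99) = 2.3263

Step 2: Solve for σ:
143.49 = 130 + 2.3263 × σ
σ = (143.49 - 130) / 2.3263
σ = 13.49 / 2.3263
σ = 5.7988

Verification: μ + z × σ = 130 + 2.3263 × 5.7988 = 143.49 ✓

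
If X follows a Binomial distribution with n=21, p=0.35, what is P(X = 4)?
0.059274

We have X ~ Binomial(n=21, p=0.35).

For a Binomial distribution, the PMF gives us the probability of each outcome.

Using the PMF formula:
P(X = 4) = 0.059274

Rounded to 4 decimal places: 0.0593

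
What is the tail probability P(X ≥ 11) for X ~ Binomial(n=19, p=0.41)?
0.103983

We have X ~ Binomial(n=19, p=0.41).

For discrete distributions, P(X ≥ 11) = 1 - P(X ≤ 10).

P(X ≤ 10) = 0.896017
P(X ≥ 11) = 1 - 0.896017 = 0.103983

So there's approximately a 10.4% chance that X is at least 11.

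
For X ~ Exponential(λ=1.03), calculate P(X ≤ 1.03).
0.653856

We have X ~ Exponential(λ=1.03).

The CDF gives us P(X ≤ k).

Using the CDF:
P(X ≤ 1.03) = 0.653856

This means there's approximately a 65.4% chance that X is at most 1.03.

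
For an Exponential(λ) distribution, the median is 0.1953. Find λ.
λ = 3.5491

For X ~ Exponential(λ), the CDF is F(x) = 1 - e^(-λx).
The median m satisfies F(m) = 0.5:
1 - e^(-λm) = 0.5
e^(-λm) = 0.5
λm = ln(2)
m = ln(2) / λ

Given m = 0.1953:
λ = ln(2) / 0.1953 = 0.693147 / 0.1953 = 3.5491

Verification: ln(2) / 3.5491 = 0.1953 ✓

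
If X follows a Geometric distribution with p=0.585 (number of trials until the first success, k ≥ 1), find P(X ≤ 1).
0.585000

We have X ~ Geometric(p=0.585) (number of trials until the first success, k ≥ 1).

The CDF gives us P(X ≤ k).

Using the CDF:
P(X ≤ 1) = 0.585000

This means there's approximately a 58.5% chance that X is at most 1.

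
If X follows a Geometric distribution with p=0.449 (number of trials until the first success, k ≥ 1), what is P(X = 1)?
0.449000

We have X ~ Geometric(p=0.449) (number of trials until the first success, k ≥ 1).

For a Geometric distribution, the PMF gives us the probability of each outcome.

Using the PMF formula:
P(X = 1) = 0.449000

Rounded to 4 decimal places: 0.4490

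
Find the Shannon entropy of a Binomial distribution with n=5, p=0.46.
1.5196 nats

We have X ~ Binomial(n=5, p=0.46).

The Shannon entropy measures the uncertainty or information content of the distribution.

For a Binomial distribution with n=5, p=0.46:
H(X) = 1.5196 nats

(In bits, this would be 2.1924 bits.)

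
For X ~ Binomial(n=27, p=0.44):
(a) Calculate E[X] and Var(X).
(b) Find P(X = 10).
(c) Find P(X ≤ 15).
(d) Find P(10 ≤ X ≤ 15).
(a) E[X] = 11.8800, Var(X) = 6.6528
(b) P(X = 10) = 0.120192
(c) P(X ≤ 15) = 0.919261
(d) P(10 ≤ X ≤ 15) = 0.740727

We have X ~ Binomial(n=27, p=0.44).

(a) Moments:
E[X] = 11.8800
Var(X) = 6.6528
σ = √Var(X) = 2.5793

(b) Point probability using PMF:
P(X = 10) = 0.120192

(c) Cumulative probability using CDF:
P(X ≤ 15) = F(15) = 0.919261

(d) Range probability:
P(10 ≤ X ≤ 15) = P(X ≤ 15) - P(X ≤ 9)
                   = F(15) - F(9)
                   = 0.919261 - 0.178534
                   = 0.740727

This means approximately 74.1% of outcomes fall in the interval [10, 15].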